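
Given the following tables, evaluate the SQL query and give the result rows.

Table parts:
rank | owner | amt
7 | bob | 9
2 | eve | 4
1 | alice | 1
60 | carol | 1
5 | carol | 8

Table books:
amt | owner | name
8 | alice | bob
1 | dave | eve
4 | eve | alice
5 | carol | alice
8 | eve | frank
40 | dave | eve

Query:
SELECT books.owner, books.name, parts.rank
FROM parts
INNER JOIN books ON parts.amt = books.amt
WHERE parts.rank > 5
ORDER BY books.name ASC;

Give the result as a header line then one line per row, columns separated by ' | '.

After JOIN books (5 rows):
parts.rank | parts.owner | parts.amt | books.amt | books.owner | books.name
2 | eve | 4 | 4 | eve | alice
1 | alice | 1 | 1 | dave | eve
60 | carol | 1 | 1 | dave | eve
5 | carol | 8 | 8 | alice | bob
5 | carol | 8 | 8 | eve | frank
After WHERE (1 rows):
parts.rank | parts.owner | parts.amt | books.amt | books.owner | books.name
60 | carol | 1 | 1 | dave | eve
After SELECT (1 rows):
books.owner | books.name | parts.rank
dave | eve | 60
After ORDER BY (1 rows):
books.owner | books.name | parts.rank
dave | eve | 60

== RESULT ==
books.owner | books.name | parts.rank
dave | eve | 60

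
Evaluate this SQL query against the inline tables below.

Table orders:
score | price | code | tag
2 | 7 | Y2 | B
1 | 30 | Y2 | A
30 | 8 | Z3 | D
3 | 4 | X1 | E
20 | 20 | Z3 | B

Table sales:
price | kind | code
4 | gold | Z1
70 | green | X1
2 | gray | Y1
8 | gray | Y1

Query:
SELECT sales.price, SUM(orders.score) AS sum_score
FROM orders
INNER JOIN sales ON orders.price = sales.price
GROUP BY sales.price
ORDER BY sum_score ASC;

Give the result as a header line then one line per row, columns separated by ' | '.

== RESULT ==
sales.price | sum_score
4 | 3
8 | 30

Derivation:
After JOIN sales (2 rows):
orders.score | orders.price | orders.code | orders.tag | sales.price | sales.kind | sales.code
30 | 8 | Z3 | D | 8 | gray | Y1
3 | 4 | X1 | E | 4 | gold | Z1
After GROUP BY (2 rows):
sales.price | sum_score
8 | 30
4 | 3
After ORDER BY (2 rows):
sales.price | sum_score
4 | 3
8 | 30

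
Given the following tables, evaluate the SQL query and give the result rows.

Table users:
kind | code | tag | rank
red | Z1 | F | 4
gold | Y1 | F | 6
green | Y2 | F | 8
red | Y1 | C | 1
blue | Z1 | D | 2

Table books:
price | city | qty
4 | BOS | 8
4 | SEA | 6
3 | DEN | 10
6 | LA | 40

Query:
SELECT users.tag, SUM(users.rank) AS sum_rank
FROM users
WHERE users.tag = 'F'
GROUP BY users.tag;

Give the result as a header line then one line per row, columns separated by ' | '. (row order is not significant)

== RESULT ==
users.tag | sum_rank
F | 18

Derivation:
After WHERE (3 rows):
users.kind | users.code | users.tag | users.rank
red | Z1 | F | 4
gold | Y1 | F | 6
green | Y2 | F | 8
After GROUP BY (1 rows):
users.tag | sum_rank
F | 18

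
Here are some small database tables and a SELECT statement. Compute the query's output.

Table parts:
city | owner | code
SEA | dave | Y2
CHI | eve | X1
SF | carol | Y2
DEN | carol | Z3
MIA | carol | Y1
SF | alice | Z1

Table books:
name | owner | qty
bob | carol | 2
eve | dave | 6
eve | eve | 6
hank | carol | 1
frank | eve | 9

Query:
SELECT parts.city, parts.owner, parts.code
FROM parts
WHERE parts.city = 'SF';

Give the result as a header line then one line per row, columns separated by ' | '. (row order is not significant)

After WHERE (2 rows):
parts.city | parts.owner | parts.code
SF | carol | Y2
SF | alice | Z1
After SELECT (2 rows):
parts.city | parts.owner | parts.code
SF | carol | Y2
SF | alice | Z1

== RESULT ==
parts.city | parts.owner | parts.code
SF | carol | Y2
SF | alice | Z1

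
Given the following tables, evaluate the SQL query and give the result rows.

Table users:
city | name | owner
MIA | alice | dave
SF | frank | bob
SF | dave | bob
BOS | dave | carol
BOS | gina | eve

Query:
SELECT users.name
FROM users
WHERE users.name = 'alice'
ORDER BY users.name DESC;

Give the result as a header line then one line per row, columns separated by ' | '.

== RESULT ==
users.name
alice

Derivation:
After WHERE (1 rows):
users.city | users.name | users.owner
MIA | alice | dave
After SELECT (1 rows):
users.name
alice
After ORDER BY (1 rows):
users.name
alice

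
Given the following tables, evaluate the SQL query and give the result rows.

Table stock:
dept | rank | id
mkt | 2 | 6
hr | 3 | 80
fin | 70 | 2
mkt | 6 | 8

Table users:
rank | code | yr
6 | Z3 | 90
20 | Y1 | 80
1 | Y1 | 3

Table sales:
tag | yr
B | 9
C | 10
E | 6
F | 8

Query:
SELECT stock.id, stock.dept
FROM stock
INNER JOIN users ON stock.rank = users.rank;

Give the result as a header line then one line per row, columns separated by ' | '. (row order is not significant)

== RESULT ==
stock.id | stock.dept
8 | mkt

Derivation:
After JOIN users (1 rows):
stock.dept | stock.rank | stock.id | users.rank | users.code | users.yr
mkt | 6 | 8 | 6 | Z3 | 90
After SELECT (1 rows):
stock.id | stock.dept
8 | mkt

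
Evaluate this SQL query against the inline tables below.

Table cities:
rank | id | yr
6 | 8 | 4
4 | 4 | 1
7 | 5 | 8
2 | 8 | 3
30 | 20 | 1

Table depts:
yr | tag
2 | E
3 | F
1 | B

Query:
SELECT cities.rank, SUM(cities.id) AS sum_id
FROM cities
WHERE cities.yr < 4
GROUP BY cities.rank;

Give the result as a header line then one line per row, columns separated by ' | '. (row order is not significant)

After WHERE (3 rows):
cities.rank | cities.id | cities.yr
4 | 4 | 1
2 | 8 | 3
30 | 20 | 1
After GROUP BY (3 rows):
cities.rank | sum_id
4 | 4
2 | 8
30 | 20

== RESULT ==
cities.rank | sum_id
4 | 4
2 | 8
30 | 20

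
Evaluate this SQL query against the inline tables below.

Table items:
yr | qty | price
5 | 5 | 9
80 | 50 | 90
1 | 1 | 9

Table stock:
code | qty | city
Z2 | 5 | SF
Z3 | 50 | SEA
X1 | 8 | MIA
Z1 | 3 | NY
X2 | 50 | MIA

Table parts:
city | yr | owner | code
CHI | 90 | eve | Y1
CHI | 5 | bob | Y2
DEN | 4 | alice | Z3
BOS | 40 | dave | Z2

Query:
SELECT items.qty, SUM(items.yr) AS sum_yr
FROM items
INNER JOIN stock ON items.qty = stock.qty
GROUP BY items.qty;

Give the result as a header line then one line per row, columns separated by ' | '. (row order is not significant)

After JOIN stock (3 rows):
items.yr | items.qty | items.price | stock.code | stock.qty | stock.city
5 | 5 | 9 | Z2 | 5 | SF
80 | 50 | 90 | Z3 | 50 | SEA
80 | 50 | 90 | X2 | 50 | MIA
After GROUP BY (2 rows):
items.qty | sum_yr
5 | 5
50 | 160

== RESULT ==
items.qty | sum_yr
5 | 5
50 | 160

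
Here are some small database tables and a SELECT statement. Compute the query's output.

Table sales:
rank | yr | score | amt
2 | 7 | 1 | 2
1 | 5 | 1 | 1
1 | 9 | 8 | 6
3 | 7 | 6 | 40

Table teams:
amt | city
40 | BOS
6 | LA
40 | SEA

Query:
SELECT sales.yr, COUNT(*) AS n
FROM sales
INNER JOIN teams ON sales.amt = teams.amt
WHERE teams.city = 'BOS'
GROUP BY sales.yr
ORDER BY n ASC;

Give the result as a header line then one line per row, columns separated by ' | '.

After JOIN teams (3 rows):
sales.rank | sales.yr | sales.score | sales.amt | teams.amt | teams.city
1 | 9 | 8 | 6 | 6 | LA
3 | 7 | 6 | 40 | 40 | BOS
3 | 7 | 6 | 40 | 40 | SEA
After WHERE (1 rows):
sales.rank | sales.yr | sales.score | sales.amt | teams.amt | teams.city
3 | 7 | 6 | 40 | 40 | BOS
After GROUP BY (1 rows):
sales.yr | n
7 | 1
After ORDER BY (1 rows):
sales.yr | n
7 | 1

== RESULT ==
sales.yr | n
7 | 1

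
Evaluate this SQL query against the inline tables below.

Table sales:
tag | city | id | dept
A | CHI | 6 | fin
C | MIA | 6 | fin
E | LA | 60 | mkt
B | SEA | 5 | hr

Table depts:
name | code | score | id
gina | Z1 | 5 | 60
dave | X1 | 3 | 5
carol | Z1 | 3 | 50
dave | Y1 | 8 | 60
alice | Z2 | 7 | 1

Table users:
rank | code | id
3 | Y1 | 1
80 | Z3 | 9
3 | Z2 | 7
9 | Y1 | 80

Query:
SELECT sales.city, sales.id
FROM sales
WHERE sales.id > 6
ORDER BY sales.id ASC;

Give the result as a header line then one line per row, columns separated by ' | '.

== RESULT ==
sales.city | sales.id
LA | 60

Derivation:
After WHERE (1 rows):
sales.tag | sales.city | sales.id | sales.dept
E | LA | 60 | mkt
After SELECT (1 rows):
sales.city | sales.id
LA | 60
After ORDER BY (1 rows):
sales.city | sales.id
LA | 60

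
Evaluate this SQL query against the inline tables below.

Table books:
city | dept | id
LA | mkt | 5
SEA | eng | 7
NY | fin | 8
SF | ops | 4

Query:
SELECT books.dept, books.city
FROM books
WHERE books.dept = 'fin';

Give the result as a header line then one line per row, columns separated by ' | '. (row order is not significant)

After WHERE (1 rows):
books.city | books.dept | books.id
NY | fin | 8
After SELECT (1 rows):
books.dept | books.city
fin | NY

== RESULT ==
books.dept | books.city
fin | NY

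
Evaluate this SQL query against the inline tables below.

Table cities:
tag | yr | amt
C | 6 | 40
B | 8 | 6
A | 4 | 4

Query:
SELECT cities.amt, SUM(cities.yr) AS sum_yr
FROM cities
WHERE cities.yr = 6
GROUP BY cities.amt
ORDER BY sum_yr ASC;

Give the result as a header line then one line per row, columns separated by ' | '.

== RESULT ==
cities.amt | sum_yr
40 | 6

Derivation:
After WHERE (1 rows):
cities.tag | cities.yr | cities.amt
C | 6 | 40
After GROUP BY (1 rows):
cities.amt | sum_yr
40 | 6
After ORDER BY (1 rows):
cities.amt | sum_yr
40 | 6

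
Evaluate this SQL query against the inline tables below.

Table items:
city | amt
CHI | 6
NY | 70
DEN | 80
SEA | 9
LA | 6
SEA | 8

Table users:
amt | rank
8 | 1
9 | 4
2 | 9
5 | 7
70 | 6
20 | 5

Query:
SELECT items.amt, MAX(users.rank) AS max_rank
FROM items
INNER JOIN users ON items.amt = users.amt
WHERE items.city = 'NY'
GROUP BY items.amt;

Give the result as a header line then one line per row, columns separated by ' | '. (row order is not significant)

== RESULT ==
items.amt | max_rank
70 | 6

Derivation:
After JOIN users (3 rows):
items.city | items.amt | users.amt | users.rank
NY | 70 | 70 | 6
SEA | 9 | 9 | 4
SEA | 8 | 8 | 1
After WHERE (1 rows):
items.city | items.amt | users.amt | users.rank
NY | 70 | 70 | 6
After GROUP BY (1 rows):
items.amt | max_rank
70 | 6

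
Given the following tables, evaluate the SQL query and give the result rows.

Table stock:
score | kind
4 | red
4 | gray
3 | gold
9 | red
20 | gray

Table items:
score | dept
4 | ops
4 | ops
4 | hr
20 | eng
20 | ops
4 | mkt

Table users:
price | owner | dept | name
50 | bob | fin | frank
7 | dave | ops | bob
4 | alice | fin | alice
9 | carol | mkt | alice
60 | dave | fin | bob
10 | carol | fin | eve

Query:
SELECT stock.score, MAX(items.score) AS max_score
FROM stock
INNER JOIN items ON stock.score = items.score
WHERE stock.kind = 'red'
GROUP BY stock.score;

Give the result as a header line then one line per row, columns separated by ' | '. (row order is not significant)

== RESULT ==
stock.score | max_score
4 | 4

Derivation:
After JOIN items (10 rows):
stock.score | stock.kind | items.score | items.dept
4 | red | 4 | ops
4 | red | 4 | ops
4 | red | 4 | hr
4 | red | 4 | mkt
4 | gray | 4 | ops
4 | gray | 4 | ops
4 | gray | 4 | hr
4 | gray | 4 | mkt
20 | gray | 20 | eng
20 | gray | 20 | ops
After WHERE (4 rows):
stock.score | stock.kind | items.score | items.dept
4 | red | 4 | ops
4 | red | 4 | ops
4 | red | 4 | hr
4 | red | 4 | mkt
After GROUP BY (1 rows):
stock.score | max_score
4 | 4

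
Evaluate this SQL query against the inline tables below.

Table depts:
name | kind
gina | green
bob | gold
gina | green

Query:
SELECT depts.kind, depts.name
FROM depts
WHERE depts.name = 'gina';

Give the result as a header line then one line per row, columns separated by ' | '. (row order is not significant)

After WHERE (2 rows):
depts.name | depts.kind
gina | green
gina | green
After SELECT (2 rows):
depts.kind | depts.name
green | gina
green | gina

== RESULT ==
depts.kind | depts.name
green | gina
green | gina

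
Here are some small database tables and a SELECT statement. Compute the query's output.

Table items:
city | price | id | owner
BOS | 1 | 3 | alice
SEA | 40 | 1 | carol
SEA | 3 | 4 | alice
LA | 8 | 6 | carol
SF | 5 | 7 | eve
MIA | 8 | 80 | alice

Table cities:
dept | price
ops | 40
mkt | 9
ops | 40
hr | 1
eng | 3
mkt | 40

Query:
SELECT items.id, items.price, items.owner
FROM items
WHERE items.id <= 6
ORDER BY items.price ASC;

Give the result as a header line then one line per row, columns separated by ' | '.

After WHERE (4 rows):
items.city | items.price | items.id | items.owner
BOS | 1 | 3 | alice
SEA | 40 | 1 | carol
SEA | 3 | 4 | alice
LA | 8 | 6 | carol
After SELECT (4 rows):
items.id | items.price | items.owner
3 | 1 | alice
1 | 40 | carol
4 | 3 | alice
6 | 8 | carol
After ORDER BY (4 rows):
items.id | items.price | items.owner
3 | 1 | alice
4 | 3 | alice
6 | 8 | carol
1 | 40 | carol

== RESULT ==
items.id | items.price | items.owner
3 | 1 | alice
4 | 3 | alice
6 | 8 | carol
1 | 40 | carol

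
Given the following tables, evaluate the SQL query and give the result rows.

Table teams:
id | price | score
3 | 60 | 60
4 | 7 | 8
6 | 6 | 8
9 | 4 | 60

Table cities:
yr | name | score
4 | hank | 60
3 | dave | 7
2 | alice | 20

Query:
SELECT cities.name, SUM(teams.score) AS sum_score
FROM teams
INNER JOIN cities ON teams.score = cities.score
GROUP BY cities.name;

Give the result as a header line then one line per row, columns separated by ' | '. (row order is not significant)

== RESULT ==
cities.name | sum_score
hank | 120

Derivation:
After JOIN cities (2 rows):
teams.id | teams.price | teams.score | cities.yr | cities.name | cities.score
3 | 60 | 60 | 4 | hank | 60
9 | 4 | 60 | 4 | hank | 60
After GROUP BY (1 rows):
cities.name | sum_score
hank | 120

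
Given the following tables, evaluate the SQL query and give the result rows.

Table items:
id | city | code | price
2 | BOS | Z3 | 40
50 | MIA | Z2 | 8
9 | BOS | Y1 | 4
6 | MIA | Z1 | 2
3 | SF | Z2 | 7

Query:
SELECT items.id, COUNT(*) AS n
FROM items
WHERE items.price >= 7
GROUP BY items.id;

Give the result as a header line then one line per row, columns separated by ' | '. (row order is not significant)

After WHERE (3 rows):
items.id | items.city | items.code | items.price
2 | BOS | Z3 | 40
50 | MIA | Z2 | 8
3 | SF | Z2 | 7
After GROUP BY (3 rows):
items.id | n
2 | 1
50 | 1
3 | 1

== RESULT ==
items.id | n
2 | 1
50 | 1
3 | 1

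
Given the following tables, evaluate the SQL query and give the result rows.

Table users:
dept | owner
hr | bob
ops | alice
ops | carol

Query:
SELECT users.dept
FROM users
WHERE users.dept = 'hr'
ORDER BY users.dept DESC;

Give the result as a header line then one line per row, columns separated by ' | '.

After WHERE (1 rows):
users.dept | users.owner
hr | bob
After SELECT (1 rows):
users.dept
hr
After ORDER BY (1 rows):
users.dept
hr

== RESULT ==
users.dept
hr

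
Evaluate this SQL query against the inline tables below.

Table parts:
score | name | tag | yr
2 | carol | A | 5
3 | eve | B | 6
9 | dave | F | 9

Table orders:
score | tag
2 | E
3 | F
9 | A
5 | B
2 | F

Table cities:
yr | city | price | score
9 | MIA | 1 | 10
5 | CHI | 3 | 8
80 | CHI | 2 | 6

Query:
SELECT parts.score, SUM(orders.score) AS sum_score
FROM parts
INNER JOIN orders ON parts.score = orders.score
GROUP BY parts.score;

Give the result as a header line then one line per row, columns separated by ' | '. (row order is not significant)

== RESULT ==
parts.score | sum_score
2 | 4
3 | 3
9 | 9

Derivation:
After JOIN orders (4 rows):
parts.score | parts.name | parts.tag | parts.yr | orders.score | orders.tag
2 | carol | A | 5 | 2 | E
2 | carol | A | 5 | 2 | F
3 | eve | B | 6 | 3 | F
9 | dave | F | 9 | 9 | A
After GROUP BY (3 rows):
parts.score | sum_score
2 | 4
3 | 3
9 | 9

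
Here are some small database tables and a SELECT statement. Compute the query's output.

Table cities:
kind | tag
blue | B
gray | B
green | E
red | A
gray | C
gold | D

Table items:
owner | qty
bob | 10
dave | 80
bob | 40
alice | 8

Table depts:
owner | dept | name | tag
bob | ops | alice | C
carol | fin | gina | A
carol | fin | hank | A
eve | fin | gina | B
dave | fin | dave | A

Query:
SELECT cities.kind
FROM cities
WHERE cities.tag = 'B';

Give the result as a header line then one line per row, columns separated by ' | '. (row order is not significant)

After WHERE (2 rows):
cities.kind | cities.tag
blue | B
gray | B
After SELECT (2 rows):
cities.kind
blue
gray

== RESULT ==
cities.kind
blue
gray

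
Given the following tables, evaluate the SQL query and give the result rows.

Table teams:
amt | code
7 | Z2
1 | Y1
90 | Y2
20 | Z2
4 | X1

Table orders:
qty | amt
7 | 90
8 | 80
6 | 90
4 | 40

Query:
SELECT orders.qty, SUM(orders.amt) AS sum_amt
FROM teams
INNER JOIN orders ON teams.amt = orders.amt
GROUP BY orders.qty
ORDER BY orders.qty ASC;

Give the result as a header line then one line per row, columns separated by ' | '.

After JOIN orders (2 rows):
teams.amt | teams.code | orders.qty | orders.amt
90 | Y2 | 7 | 90
90 | Y2 | 6 | 90
After GROUP BY (2 rows):
orders.qty | sum_amt
7 | 90
6 | 90
After ORDER BY (2 rows):
orders.qty | sum_amt
6 | 90
7 | 90

== RESULT ==
orders.qty | sum_amt
6 | 90
7 | 90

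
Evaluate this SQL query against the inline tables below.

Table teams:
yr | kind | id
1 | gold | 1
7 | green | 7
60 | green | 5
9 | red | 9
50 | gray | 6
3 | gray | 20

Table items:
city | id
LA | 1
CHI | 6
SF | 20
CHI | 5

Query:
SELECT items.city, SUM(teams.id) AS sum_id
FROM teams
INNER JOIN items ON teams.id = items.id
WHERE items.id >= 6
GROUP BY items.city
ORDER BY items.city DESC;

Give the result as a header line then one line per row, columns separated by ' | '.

After JOIN items (4 rows):
teams.yr | teams.kind | teams.id | items.city | items.id
1 | gold | 1 | LA | 1
60 | green | 5 | CHI | 5
50 | gray | 6 | CHI | 6
3 | gray | 20 | SF | 20
After WHERE (2 rows):
teams.yr | teams.kind | teams.id | items.city | items.id
50 | gray | 6 | CHI | 6
3 | gray | 20 | SF | 20
After GROUP BY (2 rows):
items.city | sum_id
CHI | 6
SF | 20
After ORDER BY (2 rows):
items.city | sum_id
SF | 20
CHI | 6

== RESULT ==
items.city | sum_id
SF | 20
CHI | 6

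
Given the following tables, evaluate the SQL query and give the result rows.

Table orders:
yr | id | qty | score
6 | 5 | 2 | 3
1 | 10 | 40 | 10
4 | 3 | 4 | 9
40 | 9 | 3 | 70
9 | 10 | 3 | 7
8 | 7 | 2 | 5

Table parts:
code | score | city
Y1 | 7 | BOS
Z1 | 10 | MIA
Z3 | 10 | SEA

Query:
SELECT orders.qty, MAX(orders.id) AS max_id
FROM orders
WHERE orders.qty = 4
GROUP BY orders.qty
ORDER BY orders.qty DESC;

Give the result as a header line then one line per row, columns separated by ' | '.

After WHERE (1 rows):
orders.yr | orders.id | orders.qty | orders.score
4 | 3 | 4 | 9
After GROUP BY (1 rows):
orders.qty | max_id
4 | 3
After ORDER BY (1 rows):
orders.qty | max_id
4 | 3

== RESULT ==
orders.qty | max_id
4 | 3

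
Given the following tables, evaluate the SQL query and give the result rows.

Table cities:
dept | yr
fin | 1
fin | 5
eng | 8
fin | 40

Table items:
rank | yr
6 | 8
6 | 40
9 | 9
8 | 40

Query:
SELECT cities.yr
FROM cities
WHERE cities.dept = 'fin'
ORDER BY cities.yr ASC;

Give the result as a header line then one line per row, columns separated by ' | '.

== RESULT ==
cities.yr
1
5
40

Derivation:
After WHERE (3 rows):
cities.dept | cities.yr
fin | 1
fin | 5
fin | 40
After SELECT (3 rows):
cities.yr
1
5
40
After ORDER BY (3 rows):
cities.yr
1
5
40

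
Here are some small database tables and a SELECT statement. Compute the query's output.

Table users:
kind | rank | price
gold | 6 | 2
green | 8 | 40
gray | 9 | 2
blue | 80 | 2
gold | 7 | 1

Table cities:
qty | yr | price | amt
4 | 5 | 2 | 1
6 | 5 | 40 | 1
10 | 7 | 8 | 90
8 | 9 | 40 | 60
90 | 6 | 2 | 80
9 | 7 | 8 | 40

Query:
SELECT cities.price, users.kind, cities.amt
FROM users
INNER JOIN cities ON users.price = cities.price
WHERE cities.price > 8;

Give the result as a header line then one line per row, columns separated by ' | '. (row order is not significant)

After JOIN cities (8 rows):
users.kind | users.rank | users.price | cities.qty | cities.yr | cities.price | cities.amt
gold | 6 | 2 | 4 | 5 | 2 | 1
gold | 6 | 2 | 90 | 6 | 2 | 80
green | 8 | 40 | 6 | 5 | 40 | 1
green | 8 | 40 | 8 | 9 | 40 | 60
gray | 9 | 2 | 4 | 5 | 2 | 1
gray | 9 | 2 | 90 | 6 | 2 | 80
blue | 80 | 2 | 4 | 5 | 2 | 1
blue | 80 | 2 | 90 | 6 | 2 | 80
After WHERE (2 rows):
users.kind | users.rank | users.price | cities.qty | cities.yr | cities.price | cities.amt
green | 8 | 40 | 6 | 5 | 40 | 1
green | 8 | 40 | 8 | 9 | 40 | 60
After SELECT (2 rows):
cities.price | users.kind | cities.amt
40 | green | 1
40 | green | 60

== RESULT ==
cities.price | users.kind | cities.amt
40 | green | 1
40 | green | 60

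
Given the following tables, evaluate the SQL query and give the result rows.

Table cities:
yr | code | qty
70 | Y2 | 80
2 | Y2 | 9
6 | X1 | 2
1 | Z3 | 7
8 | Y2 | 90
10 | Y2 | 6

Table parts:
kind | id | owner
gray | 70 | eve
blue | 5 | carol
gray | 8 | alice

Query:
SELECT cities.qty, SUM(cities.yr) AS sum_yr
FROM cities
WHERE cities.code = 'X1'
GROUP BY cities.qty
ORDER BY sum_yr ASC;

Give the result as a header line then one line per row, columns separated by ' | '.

After WHERE (1 rows):
cities.yr | cities.code | cities.qty
6 | X1 | 2
After GROUP BY (1 rows):
cities.qty | sum_yr
2 | 6
After ORDER BY (1 rows):
cities.qty | sum_yr
2 | 6

== RESULT ==
cities.qty | sum_yr
2 | 6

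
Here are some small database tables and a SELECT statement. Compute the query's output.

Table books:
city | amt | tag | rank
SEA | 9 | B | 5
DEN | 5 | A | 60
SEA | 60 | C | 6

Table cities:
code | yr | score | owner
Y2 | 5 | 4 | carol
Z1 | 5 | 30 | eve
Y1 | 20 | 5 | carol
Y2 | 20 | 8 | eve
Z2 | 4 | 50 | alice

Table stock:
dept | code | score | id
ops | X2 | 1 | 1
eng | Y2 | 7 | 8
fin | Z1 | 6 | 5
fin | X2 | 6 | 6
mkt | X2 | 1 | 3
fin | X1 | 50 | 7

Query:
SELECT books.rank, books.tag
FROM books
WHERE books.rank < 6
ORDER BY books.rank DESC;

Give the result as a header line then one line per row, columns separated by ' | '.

== RESULT ==
books.rank | books.tag
5 | B

Derivation:
After WHERE (1 rows):
books.city | books.amt | books.tag | books.rank
SEA | 9 | B | 5
After SELECT (1 rows):
books.rank | books.tag
5 | B
After ORDER BY (1 rows):
books.rank | books.tag
5 | B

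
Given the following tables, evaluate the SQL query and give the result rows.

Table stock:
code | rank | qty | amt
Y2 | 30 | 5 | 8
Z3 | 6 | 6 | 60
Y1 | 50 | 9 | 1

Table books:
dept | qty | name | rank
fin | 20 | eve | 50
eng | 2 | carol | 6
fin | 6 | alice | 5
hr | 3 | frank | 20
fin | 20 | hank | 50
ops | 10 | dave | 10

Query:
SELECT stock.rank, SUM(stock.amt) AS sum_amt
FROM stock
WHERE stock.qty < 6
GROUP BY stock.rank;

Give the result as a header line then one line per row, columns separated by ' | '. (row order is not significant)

After WHERE (1 rows):
stock.code | stock.rank | stock.qty | stock.amt
Y2 | 30 | 5 | 8
After GROUP BY (1 rows):
stock.rank | sum_amt
30 | 8

== RESULT ==
stock.rank | sum_amt
30 | 8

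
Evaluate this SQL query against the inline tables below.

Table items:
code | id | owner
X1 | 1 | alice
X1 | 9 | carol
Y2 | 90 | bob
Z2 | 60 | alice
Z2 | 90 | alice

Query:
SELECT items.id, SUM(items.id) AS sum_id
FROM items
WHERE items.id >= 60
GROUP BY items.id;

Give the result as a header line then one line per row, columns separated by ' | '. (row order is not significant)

After WHERE (3 rows):
items.code | items.id | items.owner
Y2 | 90 | bob
Z2 | 60 | alice
Z2 | 90 | alice
After GROUP BY (2 rows):
items.id | sum_id
90 | 180
60 | 60

== RESULT ==
items.id | sum_id
90 | 180
60 | 60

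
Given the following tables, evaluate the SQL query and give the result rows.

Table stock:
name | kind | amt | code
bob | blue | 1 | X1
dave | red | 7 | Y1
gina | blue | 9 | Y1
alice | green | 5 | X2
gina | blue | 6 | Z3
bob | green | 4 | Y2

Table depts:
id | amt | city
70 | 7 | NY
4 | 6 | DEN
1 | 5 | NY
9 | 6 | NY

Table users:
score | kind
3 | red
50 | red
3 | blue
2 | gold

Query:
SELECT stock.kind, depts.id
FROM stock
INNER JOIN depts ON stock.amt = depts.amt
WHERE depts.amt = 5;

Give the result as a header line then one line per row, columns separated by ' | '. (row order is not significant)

After JOIN depts (4 rows):
stock.name | stock.kind | stock.amt | stock.code | depts.id | depts.amt | depts.city
dave | red | 7 | Y1 | 70 | 7 | NY
alice | green | 5 | X2 | 1 | 5 | NY
gina | blue | 6 | Z3 | 4 | 6 | DEN
gina | blue | 6 | Z3 | 9 | 6 | NY
After WHERE (1 rows):
stock.name | stock.kind | stock.amt | stock.code | depts.id | depts.amt | depts.city
alice | green | 5 | X2 | 1 | 5 | NY
After SELECT (1 rows):
stock.kind | depts.id
green | 1

== RESULT ==
stock.kind | depts.id
green | 1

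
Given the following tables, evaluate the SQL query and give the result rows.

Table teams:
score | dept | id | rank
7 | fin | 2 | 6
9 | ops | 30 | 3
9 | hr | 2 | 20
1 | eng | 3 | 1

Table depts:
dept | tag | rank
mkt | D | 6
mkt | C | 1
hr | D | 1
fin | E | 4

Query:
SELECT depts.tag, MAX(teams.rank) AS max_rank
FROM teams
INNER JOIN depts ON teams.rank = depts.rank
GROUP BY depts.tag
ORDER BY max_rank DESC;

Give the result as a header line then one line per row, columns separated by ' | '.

== RESULT ==
depts.tag | max_rank
D | 6
C | 1

Derivation:
After JOIN depts (3 rows):
teams.score | teams.dept | teams.id | teams.rank | depts.dept | depts.tag | depts.rank
7 | fin | 2 | 6 | mkt | D | 6
1 | eng | 3 | 1 | mkt | C | 1
1 | eng | 3 | 1 | hr | D | 1
After GROUP BY (2 rows):
depts.tag | max_rank
D | 6
C | 1
After ORDER BY (2 rows):
depts.tag | max_rank
D | 6
C | 1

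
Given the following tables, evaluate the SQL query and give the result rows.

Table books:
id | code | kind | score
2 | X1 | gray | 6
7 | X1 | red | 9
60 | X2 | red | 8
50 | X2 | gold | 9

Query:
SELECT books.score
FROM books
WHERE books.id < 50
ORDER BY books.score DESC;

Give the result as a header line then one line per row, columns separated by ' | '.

After WHERE (2 rows):
books.id | books.code | books.kind | books.score
2 | X1 | gray | 6
7 | X1 | red | 9
After SELECT (2 rows):
books.score
6
9
After ORDER BY (2 rows):
books.score
9
6

== RESULT ==
books.score
9
6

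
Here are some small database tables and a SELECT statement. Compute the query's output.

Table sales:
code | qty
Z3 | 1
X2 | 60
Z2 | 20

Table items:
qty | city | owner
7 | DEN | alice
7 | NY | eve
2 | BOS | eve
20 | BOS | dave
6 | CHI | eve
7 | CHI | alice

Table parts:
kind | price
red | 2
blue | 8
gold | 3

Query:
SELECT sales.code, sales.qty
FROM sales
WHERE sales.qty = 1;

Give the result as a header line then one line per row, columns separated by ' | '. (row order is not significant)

After WHERE (1 rows):
sales.code | sales.qty
Z3 | 1
After SELECT (1 rows):
sales.code | sales.qty
Z3 | 1

== RESULT ==
sales.code | sales.qty
Z3 | 1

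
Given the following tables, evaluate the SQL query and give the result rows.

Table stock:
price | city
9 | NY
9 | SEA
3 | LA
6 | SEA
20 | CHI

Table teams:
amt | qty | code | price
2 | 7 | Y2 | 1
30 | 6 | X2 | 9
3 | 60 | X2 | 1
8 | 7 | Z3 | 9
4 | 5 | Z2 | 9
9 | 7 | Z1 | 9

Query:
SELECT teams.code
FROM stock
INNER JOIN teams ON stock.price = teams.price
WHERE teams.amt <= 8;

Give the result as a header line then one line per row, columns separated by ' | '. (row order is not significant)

After JOIN teams (8 rows):
stock.price | stock.city | teams.amt | teams.qty | teams.code | teams.price
9 | NY | 30 | 6 | X2 | 9
9 | NY | 8 | 7 | Z3 | 9
9 | NY | 4 | 5 | Z2 | 9
9 | NY | 9 | 7 | Z1 | 9
9 | SEA | 30 | 6 | X2 | 9
9 | SEA | 8 | 7 | Z3 | 9
9 | SEA | 4 | 5 | Z2 | 9
9 | SEA | 9 | 7 | Z1 | 9
After WHERE (4 rows):
stock.price | stock.city | teams.amt | teams.qty | teams.code | teams.price
9 | NY | 8 | 7 | Z3 | 9
9 | NY | 4 | 5 | Z2 | 9
9 | SEA | 8 | 7 | Z3 | 9
9 | SEA | 4 | 5 | Z2 | 9
After SELECT (4 rows):
teams.code
Z3
Z2
Z3
Z2

== RESULT ==
teams.code
Z3
Z2
Z3
Z2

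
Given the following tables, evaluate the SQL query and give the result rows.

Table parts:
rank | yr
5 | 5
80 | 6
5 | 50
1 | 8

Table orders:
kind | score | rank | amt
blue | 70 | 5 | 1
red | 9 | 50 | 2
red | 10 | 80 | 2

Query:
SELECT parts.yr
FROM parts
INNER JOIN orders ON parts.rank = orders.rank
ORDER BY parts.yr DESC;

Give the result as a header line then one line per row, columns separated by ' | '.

== RESULT ==
parts.yr
50
6
5

Derivation:
After JOIN orders (3 rows):
parts.rank | parts.yr | orders.kind | orders.score | orders.rank | orders.amt
5 | 5 | blue | 70 | 5 | 1
80 | 6 | red | 10 | 80 | 2
5 | 50 | blue | 70 | 5 | 1
After SELECT (3 rows):
parts.yr
5
6
50
After ORDER BY (3 rows):
parts.yr
50
6
5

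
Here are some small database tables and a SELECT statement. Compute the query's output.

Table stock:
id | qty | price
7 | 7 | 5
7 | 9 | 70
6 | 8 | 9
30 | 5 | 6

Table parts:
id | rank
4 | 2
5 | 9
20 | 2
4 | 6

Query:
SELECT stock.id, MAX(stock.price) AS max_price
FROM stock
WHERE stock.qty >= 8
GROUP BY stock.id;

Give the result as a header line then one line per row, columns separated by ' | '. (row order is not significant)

After WHERE (2 rows):
stock.id | stock.qty | stock.price
7 | 9 | 70
6 | 8 | 9
After GROUP BY (2 rows):
stock.id | max_price
7 | 70
6 | 9

== RESULT ==
stock.id | max_price
7 | 70
6 | 9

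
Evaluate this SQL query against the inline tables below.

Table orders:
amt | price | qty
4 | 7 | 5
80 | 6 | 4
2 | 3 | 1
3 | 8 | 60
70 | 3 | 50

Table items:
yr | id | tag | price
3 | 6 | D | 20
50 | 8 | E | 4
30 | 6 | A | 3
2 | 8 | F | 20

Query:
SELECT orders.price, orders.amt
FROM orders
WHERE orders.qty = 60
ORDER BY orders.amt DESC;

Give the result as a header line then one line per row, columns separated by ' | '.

== RESULT ==
orders.price | orders.amt
8 | 3

Derivation:
After WHERE (1 rows):
orders.amt | orders.price | orders.qty
3 | 8 | 60
After SELECT (1 rows):
orders.price | orders.amt
8 | 3
After ORDER BY (1 rows):
orders.price | orders.amt
8 | 3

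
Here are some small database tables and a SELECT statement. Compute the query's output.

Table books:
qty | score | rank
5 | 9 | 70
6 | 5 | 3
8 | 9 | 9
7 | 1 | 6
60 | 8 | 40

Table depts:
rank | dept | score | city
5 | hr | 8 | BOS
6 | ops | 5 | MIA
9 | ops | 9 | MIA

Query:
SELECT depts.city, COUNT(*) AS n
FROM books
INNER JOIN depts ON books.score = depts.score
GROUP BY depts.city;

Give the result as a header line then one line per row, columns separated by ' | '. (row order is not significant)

== RESULT ==
depts.city | n
MIA | 3
BOS | 1

Derivation:
After JOIN depts (4 rows):
books.qty | books.score | books.rank | depts.rank | depts.dept | depts.score | depts.city
5 | 9 | 70 | 9 | ops | 9 | MIA
6 | 5 | 3 | 6 | ops | 5 | MIA
8 | 9 | 9 | 9 | ops | 9 | MIA
60 | 8 | 40 | 5 | hr | 8 | BOS
After GROUP BY (2 rows):
depts.city | n
MIA | 3
BOS | 1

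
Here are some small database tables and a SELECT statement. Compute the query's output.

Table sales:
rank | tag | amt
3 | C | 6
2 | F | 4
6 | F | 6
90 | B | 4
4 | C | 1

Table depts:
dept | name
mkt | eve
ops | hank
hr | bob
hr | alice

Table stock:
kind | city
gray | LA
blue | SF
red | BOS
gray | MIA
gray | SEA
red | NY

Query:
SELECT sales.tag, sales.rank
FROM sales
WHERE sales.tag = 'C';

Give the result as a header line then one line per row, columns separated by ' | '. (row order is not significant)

After WHERE (2 rows):
sales.rank | sales.tag | sales.amt
3 | C | 6
4 | C | 1
After SELECT (2 rows):
sales.tag | sales.rank
C | 3
C | 4

== RESULT ==
sales.tag | sales.rank
C | 3
C | 4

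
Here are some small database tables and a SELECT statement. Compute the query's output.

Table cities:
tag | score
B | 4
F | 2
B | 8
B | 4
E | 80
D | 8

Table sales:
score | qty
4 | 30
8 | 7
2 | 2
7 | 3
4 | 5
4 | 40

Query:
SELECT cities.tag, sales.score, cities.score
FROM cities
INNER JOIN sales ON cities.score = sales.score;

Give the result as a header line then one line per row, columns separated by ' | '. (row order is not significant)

== RESULT ==
cities.tag | sales.score | cities.score
B | 4 | 4
B | 4 | 4
B | 4 | 4
F | 2 | 2
B | 8 | 8
B | 4 | 4
B | 4 | 4
B | 4 | 4
D | 8 | 8

Derivation:
After JOIN sales (9 rows):
cities.tag | cities.score | sales.score | sales.qty
B | 4 | 4 | 30
B | 4 | 4 | 5
B | 4 | 4 | 40
F | 2 | 2 | 2
B | 8 | 8 | 7
B | 4 | 4 | 30
B | 4 | 4 | 5
B | 4 | 4 | 40
D | 8 | 8 | 7
After SELECT (9 rows):
cities.tag | sales.score | cities.score
B | 4 | 4
B | 4 | 4
B | 4 | 4
F | 2 | 2
B | 8 | 8
B | 4 | 4
B | 4 | 4
B | 4 | 4
D | 8 | 8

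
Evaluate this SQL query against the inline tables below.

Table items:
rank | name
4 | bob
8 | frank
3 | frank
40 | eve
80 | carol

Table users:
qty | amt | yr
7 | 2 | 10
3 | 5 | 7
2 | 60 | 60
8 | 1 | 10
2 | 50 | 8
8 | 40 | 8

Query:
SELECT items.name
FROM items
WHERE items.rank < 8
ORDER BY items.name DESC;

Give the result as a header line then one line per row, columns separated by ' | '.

== RESULT ==
items.name
frank
bob

Derivation:
After WHERE (2 rows):
items.rank | items.name
4 | bob
3 | frank
After SELECT (2 rows):
items.name
bob
frank
After ORDER BY (2 rows):
items.name
frank
bob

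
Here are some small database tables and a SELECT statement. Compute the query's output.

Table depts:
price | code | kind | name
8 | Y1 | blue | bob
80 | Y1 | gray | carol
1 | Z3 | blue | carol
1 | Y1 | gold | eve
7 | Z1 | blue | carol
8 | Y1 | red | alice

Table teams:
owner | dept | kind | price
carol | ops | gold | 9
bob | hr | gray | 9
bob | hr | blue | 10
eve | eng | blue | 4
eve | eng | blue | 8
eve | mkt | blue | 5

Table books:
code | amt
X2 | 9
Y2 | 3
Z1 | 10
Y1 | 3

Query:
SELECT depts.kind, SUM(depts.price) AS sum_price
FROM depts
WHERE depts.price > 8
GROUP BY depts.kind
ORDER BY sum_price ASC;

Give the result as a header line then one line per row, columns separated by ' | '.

After WHERE (1 rows):
depts.price | depts.code | depts.kind | depts.name
80 | Y1 | gray | carol
After GROUP BY (1 rows):
depts.kind | sum_price
gray | 80
After ORDER BY (1 rows):
depts.kind | sum_price
gray | 80

== RESULT ==
depts.kind | sum_price
gray | 80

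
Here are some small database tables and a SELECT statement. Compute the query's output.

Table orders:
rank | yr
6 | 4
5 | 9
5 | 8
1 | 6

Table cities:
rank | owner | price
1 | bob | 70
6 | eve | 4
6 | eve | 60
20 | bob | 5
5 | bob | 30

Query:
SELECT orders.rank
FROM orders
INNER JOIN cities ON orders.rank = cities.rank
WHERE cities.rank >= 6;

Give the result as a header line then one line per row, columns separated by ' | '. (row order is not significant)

== RESULT ==
orders.rank
6
6

Derivation:
After JOIN cities (5 rows):
orders.rank | orders.yr | cities.rank | cities.owner | cities.price
6 | 4 | 6 | eve | 4
6 | 4 | 6 | eve | 60
5 | 9 | 5 | bob | 30
5 | 8 | 5 | bob | 30
1 | 6 | 1 | bob | 70
After WHERE (2 rows):
orders.rank | orders.yr | cities.rank | cities.owner | cities.price
6 | 4 | 6 | eve | 4
6 | 4 | 6 | eve | 60
After SELECT (2 rows):
orders.rank
6
6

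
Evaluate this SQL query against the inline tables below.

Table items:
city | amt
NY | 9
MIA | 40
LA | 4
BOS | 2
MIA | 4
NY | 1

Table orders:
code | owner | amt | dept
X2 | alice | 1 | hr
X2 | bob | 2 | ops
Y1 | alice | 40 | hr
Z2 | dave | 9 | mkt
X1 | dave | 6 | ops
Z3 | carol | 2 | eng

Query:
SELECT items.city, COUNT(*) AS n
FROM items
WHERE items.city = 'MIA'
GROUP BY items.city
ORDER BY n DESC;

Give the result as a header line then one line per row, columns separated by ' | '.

After WHERE (2 rows):
items.city | items.amt
MIA | 40
MIA | 4
After GROUP BY (1 rows):
items.city | n
MIA | 2
After ORDER BY (1 rows):
items.city | n
MIA | 2

== RESULT ==
items.city | n
MIA | 2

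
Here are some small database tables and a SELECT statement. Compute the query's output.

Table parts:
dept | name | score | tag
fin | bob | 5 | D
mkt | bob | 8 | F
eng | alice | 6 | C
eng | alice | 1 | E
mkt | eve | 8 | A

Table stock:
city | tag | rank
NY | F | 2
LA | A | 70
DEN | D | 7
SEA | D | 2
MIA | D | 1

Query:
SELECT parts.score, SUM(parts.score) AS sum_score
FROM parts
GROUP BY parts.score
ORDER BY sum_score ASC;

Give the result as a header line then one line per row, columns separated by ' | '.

== RESULT ==
parts.score | sum_score
1 | 1
5 | 5
6 | 6
8 | 16

Derivation:
After GROUP BY (4 rows):
parts.score | sum_score
5 | 5
8 | 16
6 | 6
1 | 1
After ORDER BY (4 rows):
parts.score | sum_score
1 | 1
5 | 5
6 | 6
8 | 16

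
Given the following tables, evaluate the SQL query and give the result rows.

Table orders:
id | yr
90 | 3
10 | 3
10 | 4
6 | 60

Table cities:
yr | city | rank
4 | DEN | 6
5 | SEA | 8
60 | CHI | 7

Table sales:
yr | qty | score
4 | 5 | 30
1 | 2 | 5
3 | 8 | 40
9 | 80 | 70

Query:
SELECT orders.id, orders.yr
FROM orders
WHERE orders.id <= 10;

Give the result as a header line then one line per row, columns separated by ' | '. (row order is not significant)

== RESULT ==
orders.id | orders.yr
10 | 3
10 | 4
6 | 60

Derivation:
After WHERE (3 rows):
orders.id | orders.yr
10 | 3
10 | 4
6 | 60
After SELECT (3 rows):
orders.id | orders.yr
10 | 3
10 | 4
6 | 60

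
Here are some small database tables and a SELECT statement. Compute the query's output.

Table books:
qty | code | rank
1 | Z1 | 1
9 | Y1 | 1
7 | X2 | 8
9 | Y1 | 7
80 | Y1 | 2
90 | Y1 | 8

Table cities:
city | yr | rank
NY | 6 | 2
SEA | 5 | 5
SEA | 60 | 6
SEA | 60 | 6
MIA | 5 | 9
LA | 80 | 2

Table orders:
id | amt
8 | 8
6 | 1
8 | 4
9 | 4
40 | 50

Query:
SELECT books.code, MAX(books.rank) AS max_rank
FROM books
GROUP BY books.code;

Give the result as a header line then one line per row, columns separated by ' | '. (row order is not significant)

== RESULT ==
books.code | max_rank
Z1 | 1
Y1 | 8
X2 | 8

Derivation:
After GROUP BY (3 rows):
books.code | max_rank
Z1 | 1
Y1 | 8
X2 | 8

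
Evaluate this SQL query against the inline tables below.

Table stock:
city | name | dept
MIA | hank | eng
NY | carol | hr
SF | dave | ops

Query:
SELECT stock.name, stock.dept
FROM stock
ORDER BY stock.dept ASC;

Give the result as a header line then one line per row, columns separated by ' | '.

After SELECT (3 rows):
stock.name | stock.dept
hank | eng
carol | hr
dave | ops
After ORDER BY (3 rows):
stock.name | stock.dept
hank | eng
carol | hr
dave | ops

== RESULT ==
stock.name | stock.dept
hank | eng
carol | hr
dave | ops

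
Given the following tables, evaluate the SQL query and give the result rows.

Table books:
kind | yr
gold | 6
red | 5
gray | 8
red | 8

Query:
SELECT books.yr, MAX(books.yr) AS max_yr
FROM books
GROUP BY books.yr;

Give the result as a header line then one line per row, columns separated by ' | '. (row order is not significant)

After GROUP BY (3 rows):
books.yr | max_yr
6 | 6
5 | 5
8 | 8

== RESULT ==
books.yr | max_yr
6 | 6
5 | 5
8 | 8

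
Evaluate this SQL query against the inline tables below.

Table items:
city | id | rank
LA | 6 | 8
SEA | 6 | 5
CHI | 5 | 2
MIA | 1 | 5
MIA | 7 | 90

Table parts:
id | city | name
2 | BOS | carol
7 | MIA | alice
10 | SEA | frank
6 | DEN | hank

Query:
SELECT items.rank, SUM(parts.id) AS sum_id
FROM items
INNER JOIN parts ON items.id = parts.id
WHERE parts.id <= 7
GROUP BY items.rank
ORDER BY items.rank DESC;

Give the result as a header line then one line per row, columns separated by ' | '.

== RESULT ==
items.rank | sum_id
90 | 7
8 | 6
5 | 6

Derivation:
After JOIN parts (3 rows):
items.city | items.id | items.rank | parts.id | parts.city | parts.name
LA | 6 | 8 | 6 | DEN | hank
SEA | 6 | 5 | 6 | DEN | hank
MIA | 7 | 90 | 7 | MIA | alice
After WHERE (3 rows):
items.city | items.id | items.rank | parts.id | parts.city | parts.name
LA | 6 | 8 | 6 | DEN | hank
SEA | 6 | 5 | 6 | DEN | hank
MIA | 7 | 90 | 7 | MIA | alice
After GROUP BY (3 rows):
items.rank | sum_id
8 | 6
5 | 6
90 | 7
After ORDER BY (3 rows):
items.rank | sum_id
90 | 7
8 | 6
5 | 6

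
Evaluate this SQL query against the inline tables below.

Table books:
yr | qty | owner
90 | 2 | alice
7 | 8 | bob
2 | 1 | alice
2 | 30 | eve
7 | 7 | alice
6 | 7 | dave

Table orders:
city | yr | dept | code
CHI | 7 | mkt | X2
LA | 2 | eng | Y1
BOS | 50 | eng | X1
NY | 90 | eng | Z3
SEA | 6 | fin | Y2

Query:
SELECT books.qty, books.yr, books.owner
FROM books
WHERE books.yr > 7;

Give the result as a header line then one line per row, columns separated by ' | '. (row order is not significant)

== RESULT ==
books.qty | books.yr | books.owner
2 | 90 | alice

Derivation:
After WHERE (1 rows):
books.yr | books.qty | books.owner
90 | 2 | alice
After SELECT (1 rows):
books.qty | books.yr | books.owner
2 | 90 | alice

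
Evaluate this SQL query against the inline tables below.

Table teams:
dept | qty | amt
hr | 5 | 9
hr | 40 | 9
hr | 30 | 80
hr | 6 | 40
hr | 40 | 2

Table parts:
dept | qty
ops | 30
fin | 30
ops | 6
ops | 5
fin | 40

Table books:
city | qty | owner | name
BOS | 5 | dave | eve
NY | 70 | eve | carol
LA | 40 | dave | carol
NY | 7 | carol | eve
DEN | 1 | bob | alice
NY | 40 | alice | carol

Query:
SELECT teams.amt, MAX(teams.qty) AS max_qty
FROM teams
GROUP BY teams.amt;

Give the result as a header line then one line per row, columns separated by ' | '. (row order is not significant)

== RESULT ==
teams.amt | max_qty
9 | 40
80 | 30
40 | 6
2 | 40

Derivation:
After GROUP BY (4 rows):
teams.amt | max_qty
9 | 40
80 | 30
40 | 6
2 | 40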